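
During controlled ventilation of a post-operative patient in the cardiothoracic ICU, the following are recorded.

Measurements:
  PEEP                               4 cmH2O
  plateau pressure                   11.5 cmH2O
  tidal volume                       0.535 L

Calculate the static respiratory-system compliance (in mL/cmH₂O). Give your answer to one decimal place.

71.3

Cstat = Vt / (Pplat − PEEP) = 535 / (11.5 − 4) = 535 / 7.5 = 71.333 mL/cmH2O.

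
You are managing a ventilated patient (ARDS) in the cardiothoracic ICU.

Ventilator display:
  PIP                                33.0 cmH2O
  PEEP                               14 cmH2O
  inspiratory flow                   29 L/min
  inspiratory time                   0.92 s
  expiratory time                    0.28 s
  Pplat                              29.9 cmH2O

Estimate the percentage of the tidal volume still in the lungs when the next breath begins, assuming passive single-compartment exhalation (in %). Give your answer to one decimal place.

Flow: 29 L/min ÷ 60 = 0.4833 L/s.
Vt = flow × Ti = 0.4833 L/s × 0.92 s × 1000 mL/L = 444.64 mL.
R = (PIP − Pplat)/V̇ = (33.0 − 29.9) / 0.4833 = 3.1/0.4833 = 6.414 cmH2O·s/L.
C = Vt/(Pplat − PEEP) = 444.64 / (29.9 − 14) = 444.64/15.9 = 27.965 mL/cmH2O.
τ = R × C = 6.414 × 0.02797 L/cmH2O = 0.1794 s.
Fraction remaining at end-expiration = e^(−Te/τ) = e^(−0.28/0.1794) = 0.21 → 21.0%.

21.0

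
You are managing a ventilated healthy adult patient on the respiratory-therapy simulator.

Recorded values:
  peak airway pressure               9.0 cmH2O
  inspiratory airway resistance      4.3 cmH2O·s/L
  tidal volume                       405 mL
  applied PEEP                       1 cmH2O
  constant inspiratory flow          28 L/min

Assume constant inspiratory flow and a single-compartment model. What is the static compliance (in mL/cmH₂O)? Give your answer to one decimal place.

67.6

Flow: 28 L/min ÷ 60 = 0.4667 L/s.
Equation of motion (constant flow): PIP = Vt/C + R·V̇ + PEEP.
Vt/C = PIP − R·V̇ − PEEP = 9.0 − 4.3×0.4667 − 1 = 9.0 − 2.007 − 1 = 5.993 cmH2O.
C = Vt / 5.993 = 405 / 5.993 = 67.579 mL/cmH2O.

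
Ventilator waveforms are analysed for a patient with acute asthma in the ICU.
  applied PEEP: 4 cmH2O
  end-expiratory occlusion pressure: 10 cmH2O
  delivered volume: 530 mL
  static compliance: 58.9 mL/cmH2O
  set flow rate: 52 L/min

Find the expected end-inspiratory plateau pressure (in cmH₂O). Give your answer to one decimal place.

End-expiratory occlusion gives total PEEP = 10 cmH2O (intrinsic PEEP = 10 − 4 = 6). Use total PEEP for the elastic gradient.
Pplat = PEEPtotal + Vt / Cstat = 10 + 530 / 58.9 = 10 + 8.998 = 18.998 cmH2O.

19.0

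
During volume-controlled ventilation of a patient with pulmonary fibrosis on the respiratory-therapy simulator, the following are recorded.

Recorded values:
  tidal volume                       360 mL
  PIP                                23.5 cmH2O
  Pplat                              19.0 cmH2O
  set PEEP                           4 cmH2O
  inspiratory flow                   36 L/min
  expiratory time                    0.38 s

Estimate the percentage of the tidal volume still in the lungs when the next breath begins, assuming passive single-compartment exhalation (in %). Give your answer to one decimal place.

12.1

Flow: 36 L/min ÷ 60 = 0.6 L/s.
R = (PIP − Pplat)/V̇ = (23.5 − 19.0) / 0.6 = 4.5/0.6 = 7.5 cmH2O·s/L.
C = Vt/(Pplat − PEEP) = 360.0 / (19.0 − 4) = 360.0/15.0 = 24.0 mL/cmH2O.
τ = R × C = 7.5 × 0.024 L/cmH2O = 0.18 s.
Fraction remaining at end-expiration = e^(−Te/τ) = e^(−0.38/0.18) = 0.1211 → 12.11%.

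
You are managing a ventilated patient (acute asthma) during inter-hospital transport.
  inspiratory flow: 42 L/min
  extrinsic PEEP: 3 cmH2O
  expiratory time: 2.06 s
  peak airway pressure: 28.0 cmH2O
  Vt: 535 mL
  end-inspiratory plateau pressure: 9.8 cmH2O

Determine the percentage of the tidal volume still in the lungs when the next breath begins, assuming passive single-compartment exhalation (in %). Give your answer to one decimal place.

Flow: 42 L/min ÷ 60 = 0.7 L/s.
R = (PIP − Pplat)/V̇ = (28.0 − 9.8) / 0.7 = 18.2/0.7 = 26.0 cmH2O·s/L.
C = Vt/(Pplat − PEEP) = 535.0 / (9.8 − 3) = 535.0/6.8 = 78.676 mL/cmH2O.
τ = R × C = 26.0 × 0.07868 L/cmH2O = 2.046 s.
Fraction remaining at end-expiration = e^(−Te/τ) = e^(−2.06/2.046) = 0.3654 → 36.54%.

36.5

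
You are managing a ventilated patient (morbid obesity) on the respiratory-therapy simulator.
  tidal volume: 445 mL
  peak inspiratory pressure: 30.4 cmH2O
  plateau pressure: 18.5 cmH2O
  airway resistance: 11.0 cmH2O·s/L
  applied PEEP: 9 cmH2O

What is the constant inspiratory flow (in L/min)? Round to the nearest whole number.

flow = (PIP − Pplat) / Raw = (30.4 − 18.5) / 11.0 = 1.082 L/s × 60 = 64.92 L/min.

65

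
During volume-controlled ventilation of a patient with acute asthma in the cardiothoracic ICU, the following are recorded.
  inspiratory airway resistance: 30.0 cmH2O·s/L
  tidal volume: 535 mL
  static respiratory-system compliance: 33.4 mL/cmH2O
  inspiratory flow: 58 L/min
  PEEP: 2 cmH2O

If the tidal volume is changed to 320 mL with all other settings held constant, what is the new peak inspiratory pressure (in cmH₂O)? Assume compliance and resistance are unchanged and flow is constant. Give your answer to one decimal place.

Flow: 58 L/min ÷ 60 = 0.9667 L/s.
PIP = Vt/C + R·V̇ + PEEP (constant-flow equation of motion).
Only the elastic term changes: ΔPIP = ΔVt / C = (320 − 535) / 33.4 = -6.437 cmH2O.
Original PIP = 535/33.4 + 30.0×0.9667 + 2 = 47.019 cmH2O; new PIP = 47.019 + (-6.437) = 40.582 cmH2O.

40.6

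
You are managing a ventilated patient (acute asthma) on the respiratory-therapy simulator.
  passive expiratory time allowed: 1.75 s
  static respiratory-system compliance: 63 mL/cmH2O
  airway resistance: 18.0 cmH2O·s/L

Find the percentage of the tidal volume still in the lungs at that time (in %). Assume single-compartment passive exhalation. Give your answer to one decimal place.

21.4

τ = R × C = 18.0 × 63 mL/cmH2O = 18.0 × 0.063 L/cmH2O = 1.134 s.
Passive exhalation: V(t)/V₀ = e^(−t/τ) = e^(−1.75/1.134) = 0.2137.
Fraction remaining = 0.2137 → 21.37%.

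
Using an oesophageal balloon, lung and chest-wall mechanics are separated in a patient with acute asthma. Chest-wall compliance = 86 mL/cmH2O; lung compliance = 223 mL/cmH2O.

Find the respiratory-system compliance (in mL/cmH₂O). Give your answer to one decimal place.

62.1

Lung and chest wall are elastances in series: 1/Crs = 1/CL + 1/Ccw.
1/Crs = 1/223 + 1/86 = 0.01611.
Crs = 62.073 mL/cmH2O.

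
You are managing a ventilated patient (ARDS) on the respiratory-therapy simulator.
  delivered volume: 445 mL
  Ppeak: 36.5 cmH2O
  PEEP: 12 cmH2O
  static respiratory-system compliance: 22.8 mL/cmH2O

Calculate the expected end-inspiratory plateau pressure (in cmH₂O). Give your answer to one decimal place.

31.5

Pplat = PEEP + Vt / Cstat = 12 + 445 / 22.8 = 12 + 19.518 = 31.518 cmH2O.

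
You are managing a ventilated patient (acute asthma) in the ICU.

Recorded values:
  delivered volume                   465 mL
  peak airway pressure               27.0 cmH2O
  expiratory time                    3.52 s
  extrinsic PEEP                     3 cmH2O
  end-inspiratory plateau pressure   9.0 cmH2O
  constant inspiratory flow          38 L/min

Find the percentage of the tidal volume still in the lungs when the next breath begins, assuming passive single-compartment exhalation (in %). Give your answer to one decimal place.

20.2

Flow: 38 L/min ÷ 60 = 0.6333 L/s.
R = (PIP − Pplat)/V̇ = (27.0 − 9.0) / 0.6333 = 18.0/0.6333 = 28.423 cmH2O·s/L.
C = Vt/(Pplat − PEEP) = 465.0 / (9.0 − 3) = 465.0/6.0 = 77.5 mL/cmH2O.
τ = R × C = 28.423 × 0.0775 L/cmH2O = 2.203 s.
Fraction remaining at end-expiration = e^(−Te/τ) = e^(−3.52/2.203) = 0.2023 → 20.23%.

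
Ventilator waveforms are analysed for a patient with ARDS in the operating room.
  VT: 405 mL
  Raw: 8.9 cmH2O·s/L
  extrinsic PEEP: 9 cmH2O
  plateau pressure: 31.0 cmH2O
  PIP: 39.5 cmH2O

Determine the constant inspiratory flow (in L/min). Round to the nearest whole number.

57

flow = (PIP − Pplat) / Raw = (39.5 − 31.0) / 8.9 = 0.9551 L/s × 60 = 57.306 L/min.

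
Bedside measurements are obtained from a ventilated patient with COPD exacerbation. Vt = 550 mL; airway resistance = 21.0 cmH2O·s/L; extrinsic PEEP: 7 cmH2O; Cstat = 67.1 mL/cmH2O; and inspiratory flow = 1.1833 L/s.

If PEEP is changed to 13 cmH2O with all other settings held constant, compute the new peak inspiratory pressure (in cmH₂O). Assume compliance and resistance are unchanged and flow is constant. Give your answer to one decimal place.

PIP = Vt/C + R·V̇ + PEEP (constant-flow equation of motion).
Only the baseline term changes: ΔPIP = ΔPEEP = 13 − 7 = 6.0 cmH2O.
Original PIP = 550/67.1 + 21.0×1.1833 + 7 = 40.046 cmH2O; new PIP = 40.046 + (6.0) = 46.046 cmH2O.

46.0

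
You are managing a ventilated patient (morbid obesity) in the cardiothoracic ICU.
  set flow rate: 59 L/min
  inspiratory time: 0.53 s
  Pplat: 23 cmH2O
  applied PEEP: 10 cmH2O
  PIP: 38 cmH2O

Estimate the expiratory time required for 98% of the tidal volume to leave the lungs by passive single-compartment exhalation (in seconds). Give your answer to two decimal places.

Flow: 59 L/min ÷ 60 = 0.9833 L/s.
Vt = flow × Ti = 0.9833 L/s × 0.53 s × 1000 mL/L = 521.15 mL.
R = (PIP − Pplat)/V̇ = (38 − 23) / 0.9833 = 15.0/0.9833 = 15.255 cmH2O·s/L.
C = Vt/(Pplat − PEEP) = 521.15 / (23 − 10) = 521.15/13.0 = 40.088 mL/cmH2O.
τ = R × C = 15.255 × 0.04009 L/cmH2O = 0.6116 s.
t = −τ·ln(1 − 0.98) = −0.6116·ln(0.02) = 2.393 s.

2.39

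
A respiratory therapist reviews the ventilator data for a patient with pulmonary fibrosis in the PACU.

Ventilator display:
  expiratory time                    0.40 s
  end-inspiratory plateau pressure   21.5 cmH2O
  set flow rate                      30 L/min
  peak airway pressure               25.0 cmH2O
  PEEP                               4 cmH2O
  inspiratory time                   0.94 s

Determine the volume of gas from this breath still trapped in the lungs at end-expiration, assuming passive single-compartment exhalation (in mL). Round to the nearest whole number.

Flow: 30 L/min ÷ 60 = 0.5 L/s.
Vt = flow × Ti = 0.5 L/s × 0.94 s × 1000 mL/L = 470.0 mL.
R = (PIP − Pplat)/V̇ = (25.0 − 21.5) / 0.5 = 3.5/0.5 = 7.0 cmH2O·s/L.
C = Vt/(Pplat − PEEP) = 470.0 / (21.5 − 4) = 470.0/17.5 = 26.857 mL/cmH2O.
τ = R × C = 7.0 × 0.02686 L/cmH2O = 0.188 s.
Fraction remaining = e^(−Te/τ) = e^(−0.40/0.188) = 0.1191.
Trapped volume = 470.0 × 0.1191 = 55.977 mL.

56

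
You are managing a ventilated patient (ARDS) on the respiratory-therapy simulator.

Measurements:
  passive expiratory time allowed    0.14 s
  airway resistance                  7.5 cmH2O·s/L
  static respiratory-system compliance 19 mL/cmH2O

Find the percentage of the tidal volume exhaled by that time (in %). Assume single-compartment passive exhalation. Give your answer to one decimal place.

62.6

τ = R × C = 7.5 × 19 mL/cmH2O = 7.5 × 0.019 L/cmH2O = 0.1425 s.
Passive exhalation: V(t)/V₀ = e^(−t/τ) = e^(−0.14/0.1425) = 0.3744.
Fraction exhaled = 1 − 0.3744 = 0.6256 → 62.56%.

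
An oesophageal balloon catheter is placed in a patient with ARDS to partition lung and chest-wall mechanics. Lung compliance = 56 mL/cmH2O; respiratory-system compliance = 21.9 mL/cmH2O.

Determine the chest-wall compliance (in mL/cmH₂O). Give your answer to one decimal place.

1/Ccw = 1/Crs − 1/CL.
1/Ccw = 1/21.9 − 1/56 = 0.0278.
Ccw = 35.971 mL/cmH2O.

36.0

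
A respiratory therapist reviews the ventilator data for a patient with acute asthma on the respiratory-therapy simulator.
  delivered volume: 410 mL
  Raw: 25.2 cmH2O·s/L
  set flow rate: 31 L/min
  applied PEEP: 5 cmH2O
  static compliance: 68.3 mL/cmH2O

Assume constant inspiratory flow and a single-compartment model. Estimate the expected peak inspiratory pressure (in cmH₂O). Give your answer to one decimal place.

24.0

Flow: 31 L/min ÷ 60 = 0.5167 L/s.
Equation of motion (constant flow): PIP = Vt/C + R·V̇ + PEEP.
PIP = 410/68.3 + 25.2×0.5167 + 5 = 6.003 + 13.021 + 5 = 24.024 cmH2O.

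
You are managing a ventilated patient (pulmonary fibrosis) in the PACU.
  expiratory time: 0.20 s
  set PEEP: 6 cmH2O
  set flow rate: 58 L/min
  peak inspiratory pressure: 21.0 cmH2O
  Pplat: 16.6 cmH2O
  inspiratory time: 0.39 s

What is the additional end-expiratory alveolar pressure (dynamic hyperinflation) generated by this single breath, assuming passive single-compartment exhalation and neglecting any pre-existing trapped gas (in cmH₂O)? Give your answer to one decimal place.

Flow: 58 L/min ÷ 60 = 0.9667 L/s.
Vt = flow × Ti = 0.9667 L/s × 0.39 s × 1000 mL/L = 377.01 mL.
R = (PIP − Pplat)/V̇ = (21.0 − 16.6) / 0.9667 = 4.4/0.9667 = 4.552 cmH2O·s/L.
C = Vt/(Pplat − PEEP) = 377.01 / (16.6 − 6) = 377.01/10.6 = 35.567 mL/cmH2O.
τ = R × C = 4.552 × 0.03557 L/cmH2O = 0.1619 s.
Fraction remaining = e^(−Te/τ) = e^(−0.20/0.1619) = 0.2907; trapped volume = 377.01 × 0.2907 = 109.6 mL.
Additional alveolar pressure from trapping ≈ V_trapped / C = 109.6 / 35.567 = 3.082 cmH2O.

3.1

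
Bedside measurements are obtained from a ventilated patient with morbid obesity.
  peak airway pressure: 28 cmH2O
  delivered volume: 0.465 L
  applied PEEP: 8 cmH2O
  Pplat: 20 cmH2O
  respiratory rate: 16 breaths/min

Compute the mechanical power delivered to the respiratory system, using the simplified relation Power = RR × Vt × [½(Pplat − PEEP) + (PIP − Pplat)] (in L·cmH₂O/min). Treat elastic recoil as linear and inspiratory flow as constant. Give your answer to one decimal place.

104.2

Per-breath work = Vt × [½(Pplat−PEEP) + (PIP−Pplat)] = 0.465 × [0.5×12.0 + 8.0] = 0.465 × 14.0 = 6.51 L·cmH2O.
Power = 16 × 6.51 = 104.16 L·cmH2O/min.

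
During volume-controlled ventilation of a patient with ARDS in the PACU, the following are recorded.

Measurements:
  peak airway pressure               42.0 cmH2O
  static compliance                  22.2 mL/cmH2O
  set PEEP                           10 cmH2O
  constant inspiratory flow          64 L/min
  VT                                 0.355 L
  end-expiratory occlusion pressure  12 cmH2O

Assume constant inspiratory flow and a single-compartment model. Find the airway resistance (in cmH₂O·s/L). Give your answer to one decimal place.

Flow: 64 L/min ÷ 60 = 1.0667 L/s.
Total PEEP = 12 cmH2O (set 10 + intrinsic 2); this is the baseline alveolar pressure.
Equation of motion (constant flow): PIP = Vt/C + R·V̇ + PEEP.
R·V̇ = PIP − Vt/C − PEEP = 42.0 − 355/22.2 − 12 = 42.0 − 15.991 − 12 = 14.009 cmH2O.
R = 14.009 / 1.0667 = 13.133 cmH2O·s/L.

13.1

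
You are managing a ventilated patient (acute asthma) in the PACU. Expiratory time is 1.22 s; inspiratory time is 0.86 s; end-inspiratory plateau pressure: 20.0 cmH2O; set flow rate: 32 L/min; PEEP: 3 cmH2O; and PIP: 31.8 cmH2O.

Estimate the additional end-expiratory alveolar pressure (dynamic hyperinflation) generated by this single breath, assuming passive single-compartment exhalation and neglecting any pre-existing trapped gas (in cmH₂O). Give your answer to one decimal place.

2.2

Flow: 32 L/min ÷ 60 = 0.5333 L/s.
Vt = flow × Ti = 0.5333 L/s × 0.86 s × 1000 mL/L = 458.64 mL.
R = (PIP − Pplat)/V̇ = (31.8 − 20.0) / 0.5333 = 11.8/0.5333 = 22.126 cmH2O·s/L.
C = Vt/(Pplat − PEEP) = 458.64 / (20.0 − 3) = 458.64/17.0 = 26.979 mL/cmH2O.
τ = R × C = 22.126 × 0.02698 L/cmH2O = 0.597 s.
Fraction remaining = e^(−Te/τ) = e^(−1.22/0.597) = 0.1296; trapped volume = 458.64 × 0.1296 = 59.44 mL.
Additional alveolar pressure from trapping ≈ V_trapped / C = 59.44 / 26.979 = 2.203 cmH2O.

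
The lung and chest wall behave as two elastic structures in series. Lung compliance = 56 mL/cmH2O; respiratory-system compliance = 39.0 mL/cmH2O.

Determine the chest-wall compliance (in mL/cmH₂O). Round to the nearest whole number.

1/Ccw = 1/Crs − 1/CL.
1/Ccw = 1/39.0 − 1/56 = 0.007784.
Ccw = 128.47 mL/cmH2O.

128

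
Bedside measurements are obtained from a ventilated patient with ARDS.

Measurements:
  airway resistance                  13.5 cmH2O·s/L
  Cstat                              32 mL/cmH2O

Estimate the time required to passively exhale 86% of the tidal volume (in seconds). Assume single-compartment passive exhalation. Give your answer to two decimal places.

τ = R × C = 13.5 × 32 mL/cmH2O = 13.5 × 0.032 L/cmH2O = 0.432 s.
Exhaled fraction f = 1 − e^(−t/τ) → t = −τ·ln(1 − f) = −0.432·ln(0.14) = 0.8494 s.

0.85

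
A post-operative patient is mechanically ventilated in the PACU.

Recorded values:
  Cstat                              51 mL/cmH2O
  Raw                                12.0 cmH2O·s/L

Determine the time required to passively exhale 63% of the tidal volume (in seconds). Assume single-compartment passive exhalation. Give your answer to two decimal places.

τ = R × C = 12.0 × 51 mL/cmH2O = 12.0 × 0.051 L/cmH2O = 0.612 s.
Exhaled fraction f = 1 − e^(−t/τ) → t = −τ·ln(1 − f) = −0.612·ln(0.37) = 0.6085 s.

0.61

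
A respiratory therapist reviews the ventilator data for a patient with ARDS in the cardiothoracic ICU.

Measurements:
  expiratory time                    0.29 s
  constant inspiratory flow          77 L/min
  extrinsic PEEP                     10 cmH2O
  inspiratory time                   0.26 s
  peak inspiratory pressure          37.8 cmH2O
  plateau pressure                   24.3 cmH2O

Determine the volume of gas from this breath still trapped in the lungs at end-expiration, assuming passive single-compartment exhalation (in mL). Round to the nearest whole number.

102

Flow: 77 L/min ÷ 60 = 1.2833 L/s.
Vt = flow × Ti = 1.2833 L/s × 0.26 s × 1000 mL/L = 333.66 mL.
R = (PIP − Pplat)/V̇ = (37.8 − 24.3) / 1.2833 = 13.5/1.2833 = 10.52 cmH2O·s/L.
C = Vt/(Pplat − PEEP) = 333.66 / (24.3 − 10) = 333.66/14.3 = 23.333 mL/cmH2O.
τ = R × C = 10.52 × 0.02333 L/cmH2O = 0.2454 s.
Fraction remaining = e^(−Te/τ) = e^(−0.29/0.2454) = 0.3067.
Trapped volume = 333.66 × 0.3067 = 102.33 mL.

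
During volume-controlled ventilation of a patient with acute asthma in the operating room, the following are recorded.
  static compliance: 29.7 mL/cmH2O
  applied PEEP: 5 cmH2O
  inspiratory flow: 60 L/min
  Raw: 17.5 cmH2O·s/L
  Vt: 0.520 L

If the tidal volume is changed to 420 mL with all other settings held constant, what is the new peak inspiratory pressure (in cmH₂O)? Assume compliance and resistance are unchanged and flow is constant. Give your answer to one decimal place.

Flow: 60 L/min ÷ 60 = 1 L/s.
PIP = Vt/C + R·V̇ + PEEP (constant-flow equation of motion).
Only the elastic term changes: ΔPIP = ΔVt / C = (420 − 520) / 29.7 = -3.367 cmH2O.
Original PIP = 520/29.7 + 17.5×1 + 5 = 40.008 cmH2O; new PIP = 40.008 + (-3.367) = 36.641 cmH2O.

36.6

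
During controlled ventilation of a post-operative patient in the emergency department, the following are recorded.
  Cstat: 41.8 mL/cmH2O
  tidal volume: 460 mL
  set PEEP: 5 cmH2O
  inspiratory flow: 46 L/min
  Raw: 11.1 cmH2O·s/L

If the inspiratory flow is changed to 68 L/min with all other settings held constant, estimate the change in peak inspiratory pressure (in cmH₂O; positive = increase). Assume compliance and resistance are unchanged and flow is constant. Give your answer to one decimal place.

Flow: 46 L/min ÷ 60 = 0.7667 L/s.
New flow: 68 L/min ÷ 60 = 1.1333 L/s.
PIP = Vt/C + R·V̇ + PEEP (constant-flow equation of motion).
Only the resistive term changes: ΔPIP = R × ΔV̇ = 11.1 × (1.1333 − 0.7667) = 11.1 × 0.3666 = 4.069 cmH2O.

4.1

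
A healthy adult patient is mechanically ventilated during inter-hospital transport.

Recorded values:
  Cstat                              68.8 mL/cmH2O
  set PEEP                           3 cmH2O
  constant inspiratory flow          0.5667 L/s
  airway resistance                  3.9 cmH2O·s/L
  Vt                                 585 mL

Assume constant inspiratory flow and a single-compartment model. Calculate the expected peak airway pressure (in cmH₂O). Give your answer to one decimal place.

13.7

Equation of motion (constant flow): PIP = Vt/C + R·V̇ + PEEP.
PIP = 585/68.8 + 3.9×0.5667 + 3 = 8.503 + 2.21 + 3 = 13.713 cmH2O.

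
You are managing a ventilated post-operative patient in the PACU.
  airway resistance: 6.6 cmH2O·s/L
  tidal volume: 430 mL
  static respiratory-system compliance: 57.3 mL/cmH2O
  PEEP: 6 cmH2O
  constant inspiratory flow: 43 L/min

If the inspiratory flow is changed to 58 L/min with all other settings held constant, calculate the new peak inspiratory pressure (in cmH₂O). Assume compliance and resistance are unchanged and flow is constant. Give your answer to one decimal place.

19.9

Flow: 43 L/min ÷ 60 = 0.7167 L/s.
New flow: 58 L/min ÷ 60 = 0.9667 L/s.
PIP = Vt/C + R·V̇ + PEEP (constant-flow equation of motion).
Only the resistive term changes: ΔPIP = R × ΔV̇ = 6.6 × (0.9667 − 0.7167) = 6.6 × 0.25 = 1.65 cmH2O.
Original PIP = 430/57.3 + 6.6×0.7167 + 6 = 18.235 cmH2O; new PIP = 18.235 + (1.65) = 19.885 cmH2O.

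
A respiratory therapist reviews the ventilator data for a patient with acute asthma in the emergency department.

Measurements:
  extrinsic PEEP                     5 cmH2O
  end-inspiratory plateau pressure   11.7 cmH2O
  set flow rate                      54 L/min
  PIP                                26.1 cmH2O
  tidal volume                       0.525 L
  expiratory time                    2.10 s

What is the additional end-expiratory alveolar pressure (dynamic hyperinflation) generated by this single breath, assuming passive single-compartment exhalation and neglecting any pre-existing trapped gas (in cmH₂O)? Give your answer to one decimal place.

Flow: 54 L/min ÷ 60 = 0.9 L/s.
R = (PIP − Pplat)/V̇ = (26.1 − 11.7) / 0.9 = 14.4/0.9 = 16.0 cmH2O·s/L.
C = Vt/(Pplat − PEEP) = 525.0 / (11.7 − 5) = 525.0/6.7 = 78.358 mL/cmH2O.
τ = R × C = 16.0 × 0.07836 L/cmH2O = 1.254 s.
Fraction remaining = e^(−Te/τ) = e^(−2.10/1.254) = 0.1874; trapped volume = 525.0 × 0.1874 = 98.385 mL.
Additional alveolar pressure from trapping ≈ V_trapped / C = 98.385 / 78.358 = 1.256 cmH2O.

1.3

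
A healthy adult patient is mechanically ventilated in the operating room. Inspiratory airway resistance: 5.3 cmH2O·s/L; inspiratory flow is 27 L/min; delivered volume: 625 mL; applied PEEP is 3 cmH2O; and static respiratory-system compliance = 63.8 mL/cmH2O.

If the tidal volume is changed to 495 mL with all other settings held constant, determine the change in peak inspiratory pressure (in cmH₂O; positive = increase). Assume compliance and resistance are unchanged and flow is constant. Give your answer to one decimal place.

-2.0

PIP = Vt/C + R·V̇ + PEEP (constant-flow equation of motion).
Only the elastic term changes: ΔPIP = ΔVt / C = (495 − 625) / 63.8 = -2.038 cmH2O.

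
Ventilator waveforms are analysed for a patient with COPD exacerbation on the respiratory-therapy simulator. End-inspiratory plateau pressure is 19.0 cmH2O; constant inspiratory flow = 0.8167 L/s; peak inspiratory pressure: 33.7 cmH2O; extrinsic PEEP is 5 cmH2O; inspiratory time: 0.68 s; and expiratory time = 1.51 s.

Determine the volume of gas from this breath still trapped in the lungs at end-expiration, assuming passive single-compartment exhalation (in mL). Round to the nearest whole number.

67

Vt = flow × Ti = 0.8167 L/s × 0.68 s × 1000 mL/L = 555.36 mL.
R = (PIP − Pplat)/V̇ = (33.7 − 19.0) / 0.8167 = 14.7/0.8167 = 17.999 cmH2O·s/L.
C = Vt/(Pplat − PEEP) = 555.36 / (19.0 − 5) = 555.36/14.0 = 39.669 mL/cmH2O.
τ = R × C = 17.999 × 0.03967 L/cmH2O = 0.714 s.
Fraction remaining = e^(−Te/τ) = e^(−1.51/0.714) = 0.1207.
Trapped volume = 555.36 × 0.1207 = 67.032 mL.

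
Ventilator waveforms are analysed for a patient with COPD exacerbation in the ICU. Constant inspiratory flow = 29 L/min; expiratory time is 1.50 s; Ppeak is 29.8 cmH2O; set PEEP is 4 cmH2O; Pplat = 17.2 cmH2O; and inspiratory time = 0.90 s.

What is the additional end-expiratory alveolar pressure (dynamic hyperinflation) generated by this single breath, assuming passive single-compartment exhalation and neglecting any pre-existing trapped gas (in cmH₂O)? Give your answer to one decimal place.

2.3

Flow: 29 L/min ÷ 60 = 0.4833 L/s.
Vt = flow × Ti = 0.4833 L/s × 0.90 s × 1000 mL/L = 434.97 mL.
R = (PIP − Pplat)/V̇ = (29.8 − 17.2) / 0.4833 = 12.6/0.4833 = 26.071 cmH2O·s/L.
C = Vt/(Pplat − PEEP) = 434.97 / (17.2 − 4) = 434.97/13.2 = 32.952 mL/cmH2O.
τ = R × C = 26.071 × 0.03295 L/cmH2O = 0.859 s.
Fraction remaining = e^(−Te/τ) = e^(−1.50/0.859) = 0.1744; trapped volume = 434.97 × 0.1744 = 75.859 mL.
Additional alveolar pressure from trapping ≈ V_trapped / C = 75.859 / 32.952 = 2.302 cmH2O.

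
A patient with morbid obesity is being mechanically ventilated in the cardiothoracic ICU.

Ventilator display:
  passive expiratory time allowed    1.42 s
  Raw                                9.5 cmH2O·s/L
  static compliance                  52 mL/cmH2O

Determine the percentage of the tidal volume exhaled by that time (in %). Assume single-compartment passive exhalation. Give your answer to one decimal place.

τ = R × C = 9.5 × 52 mL/cmH2O = 9.5 × 0.052 L/cmH2O = 0.494 s.
Passive exhalation: V(t)/V₀ = e^(−t/τ) = e^(−1.42/0.494) = 0.05644.
Fraction exhaled = 1 − 0.05644 = 0.9436 → 94.36%.

94.4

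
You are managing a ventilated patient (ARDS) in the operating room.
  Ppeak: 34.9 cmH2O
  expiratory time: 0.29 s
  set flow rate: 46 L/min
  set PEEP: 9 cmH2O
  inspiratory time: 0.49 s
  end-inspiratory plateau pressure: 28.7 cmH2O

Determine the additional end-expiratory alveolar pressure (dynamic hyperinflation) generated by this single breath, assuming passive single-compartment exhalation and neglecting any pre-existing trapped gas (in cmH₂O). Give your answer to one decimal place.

3.0

Flow: 46 L/min ÷ 60 = 0.7667 L/s.
Vt = flow × Ti = 0.7667 L/s × 0.49 s × 1000 mL/L = 375.68 mL.
R = (PIP − Pplat)/V̇ = (34.9 − 28.7) / 0.7667 = 6.2/0.7667 = 8.087 cmH2O·s/L.
C = Vt/(Pplat − PEEP) = 375.68 / (28.7 − 9) = 375.68/19.7 = 19.07 mL/cmH2O.
τ = R × C = 8.087 × 0.01907 L/cmH2O = 0.1542 s.
Fraction remaining = e^(−Te/τ) = e^(−0.29/0.1542) = 0.1525; trapped volume = 375.68 × 0.1525 = 57.291 mL.
Additional alveolar pressure from trapping ≈ V_trapped / C = 57.291 / 19.07 = 3.004 cmH2O.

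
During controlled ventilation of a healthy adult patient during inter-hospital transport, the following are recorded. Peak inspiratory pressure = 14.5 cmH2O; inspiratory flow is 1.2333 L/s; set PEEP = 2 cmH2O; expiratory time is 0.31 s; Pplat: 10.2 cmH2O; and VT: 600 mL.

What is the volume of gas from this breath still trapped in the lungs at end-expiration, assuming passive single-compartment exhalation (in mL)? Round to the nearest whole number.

178

R = (PIP − Pplat)/V̇ = (14.5 − 10.2) / 1.2333 = 4.3/1.2333 = 3.487 cmH2O·s/L.
C = Vt/(Pplat − PEEP) = 600.0 / (10.2 − 2) = 600.0/8.2 = 73.171 mL/cmH2O.
τ = R × C = 3.487 × 0.07317 L/cmH2O = 0.2551 s.
Fraction remaining = e^(−Te/τ) = e^(−0.31/0.2551) = 0.2966.
Trapped volume = 600.0 × 0.2966 = 177.96 mL.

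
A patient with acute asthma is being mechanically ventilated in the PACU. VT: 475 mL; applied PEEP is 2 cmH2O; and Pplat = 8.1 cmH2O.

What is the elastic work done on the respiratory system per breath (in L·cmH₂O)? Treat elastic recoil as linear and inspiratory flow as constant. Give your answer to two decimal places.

1.45

Elastic work ≈ ½ × (Pplat − PEEP) × Vt = 0.5 × (8.1 − 2) × 0.475 L = 0.5 × 6.1 × 0.475 = 1.449 L·cmH2O.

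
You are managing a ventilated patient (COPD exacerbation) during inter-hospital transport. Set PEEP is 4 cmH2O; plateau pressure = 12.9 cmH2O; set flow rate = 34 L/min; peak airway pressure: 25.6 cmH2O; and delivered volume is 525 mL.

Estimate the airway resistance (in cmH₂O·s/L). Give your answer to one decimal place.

22.4

Flow: 34 L/min ÷ 60 = 0.5667 L/s.
Raw = (PIP − Pplat) / flow = (25.6 − 12.9) / 0.5667 = 12.7 / 0.5667 = 22.41 cmH2O·s/L.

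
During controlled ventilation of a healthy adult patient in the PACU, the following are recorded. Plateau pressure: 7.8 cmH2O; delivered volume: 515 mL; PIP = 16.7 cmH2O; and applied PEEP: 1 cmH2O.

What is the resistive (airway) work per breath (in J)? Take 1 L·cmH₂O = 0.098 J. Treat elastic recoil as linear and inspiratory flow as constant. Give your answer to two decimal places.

0.45

With constant inspiratory flow the resistive pressure is constant at PIP − Pplat = 16.7 − 7.8 = 8.9 cmH2O, so resistive work = 8.9 × 0.515 = 4.584 L·cmH2O.
× 0.098 J/(L·cmH2O) → 0.4492 J.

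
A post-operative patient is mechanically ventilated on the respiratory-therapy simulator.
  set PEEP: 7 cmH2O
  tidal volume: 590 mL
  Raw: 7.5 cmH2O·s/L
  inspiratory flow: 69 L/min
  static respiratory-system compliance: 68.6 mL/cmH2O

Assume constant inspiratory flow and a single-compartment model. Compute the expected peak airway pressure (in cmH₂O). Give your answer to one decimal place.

Flow: 69 L/min ÷ 60 = 1.15 L/s.
Equation of motion (constant flow): PIP = Vt/C + R·V̇ + PEEP.
PIP = 590/68.6 + 7.5×1.15 + 7 = 8.601 + 8.625 + 7 = 24.226 cmH2O.

24.2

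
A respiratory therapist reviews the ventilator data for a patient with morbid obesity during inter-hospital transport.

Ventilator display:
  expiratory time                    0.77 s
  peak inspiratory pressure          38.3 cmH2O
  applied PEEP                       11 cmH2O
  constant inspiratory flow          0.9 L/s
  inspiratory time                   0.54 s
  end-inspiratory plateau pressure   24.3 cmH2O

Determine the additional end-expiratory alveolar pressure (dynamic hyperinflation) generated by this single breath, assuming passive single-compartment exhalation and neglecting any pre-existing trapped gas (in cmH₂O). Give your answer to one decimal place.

Vt = flow × Ti = 0.9 L/s × 0.54 s × 1000 mL/L = 486.0 mL.
R = (PIP − Pplat)/V̇ = (38.3 − 24.3) / 0.9 = 14.0/0.9 = 15.556 cmH2O·s/L.
C = Vt/(Pplat − PEEP) = 486.0 / (24.3 − 11) = 486.0/13.3 = 36.541 mL/cmH2O.
τ = R × C = 15.556 × 0.03654 L/cmH2O = 0.5684 s.
Fraction remaining = e^(−Te/τ) = e^(−0.77/0.5684) = 0.258; trapped volume = 486.0 × 0.258 = 125.39 mL.
Additional alveolar pressure from trapping ≈ V_trapped / C = 125.39 / 36.541 = 3.431 cmH2O.

3.4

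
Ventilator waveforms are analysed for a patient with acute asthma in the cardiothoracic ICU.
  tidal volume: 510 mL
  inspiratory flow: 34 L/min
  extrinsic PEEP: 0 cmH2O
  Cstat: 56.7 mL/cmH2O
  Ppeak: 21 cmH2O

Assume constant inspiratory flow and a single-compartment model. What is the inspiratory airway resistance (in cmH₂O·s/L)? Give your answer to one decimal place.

21.2

Flow: 34 L/min ÷ 60 = 0.5667 L/s.
Equation of motion (constant flow): PIP = Vt/C + R·V̇ + PEEP.
R·V̇ = PIP − Vt/C − PEEP = 21 − 510/56.7 − 0 = 21 − 8.995 − 0 = 12.005 cmH2O.
R = 12.005 / 0.5667 = 21.184 cmH2O·s/L.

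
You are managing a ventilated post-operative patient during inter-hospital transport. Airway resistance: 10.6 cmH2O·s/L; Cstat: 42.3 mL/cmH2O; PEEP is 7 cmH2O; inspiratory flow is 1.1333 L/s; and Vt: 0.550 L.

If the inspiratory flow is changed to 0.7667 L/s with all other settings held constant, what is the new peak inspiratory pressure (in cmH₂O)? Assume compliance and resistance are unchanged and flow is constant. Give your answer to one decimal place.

28.1

PIP = Vt/C + R·V̇ + PEEP (constant-flow equation of motion).
Only the resistive term changes: ΔPIP = R × ΔV̇ = 10.6 × (0.7667 − 1.1333) = 10.6 × -0.3666 = -3.886 cmH2O.
Original PIP = 550/42.3 + 10.6×1.1333 + 7 = 32.015 cmH2O; new PIP = 32.015 + (-3.886) = 28.129 cmH2O.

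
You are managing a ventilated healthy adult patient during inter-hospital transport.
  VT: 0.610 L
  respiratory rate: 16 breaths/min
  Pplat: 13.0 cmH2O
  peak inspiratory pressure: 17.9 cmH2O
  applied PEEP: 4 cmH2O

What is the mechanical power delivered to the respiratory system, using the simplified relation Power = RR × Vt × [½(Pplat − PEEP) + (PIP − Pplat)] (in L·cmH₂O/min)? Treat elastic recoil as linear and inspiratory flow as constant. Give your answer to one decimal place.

Per-breath work = Vt × [½(Pplat−PEEP) + (PIP−Pplat)] = 0.610 × [0.5×9.0 + 4.9] = 0.610 × 9.4 = 5.734 L·cmH2O.
Power = 16 × 5.734 = 91.744 L·cmH2O/min.

91.7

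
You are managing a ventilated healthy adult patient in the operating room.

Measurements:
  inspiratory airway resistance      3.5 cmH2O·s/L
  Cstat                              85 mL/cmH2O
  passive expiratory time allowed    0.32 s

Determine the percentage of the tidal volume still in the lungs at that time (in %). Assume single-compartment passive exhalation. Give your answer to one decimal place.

τ = R × C = 3.5 × 85 mL/cmH2O = 3.5 × 0.085 L/cmH2O = 0.2975 s.
Passive exhalation: V(t)/V₀ = e^(−t/τ) = e^(−0.32/0.2975) = 0.3411.
Fraction remaining = 0.3411 → 34.11%.

34.1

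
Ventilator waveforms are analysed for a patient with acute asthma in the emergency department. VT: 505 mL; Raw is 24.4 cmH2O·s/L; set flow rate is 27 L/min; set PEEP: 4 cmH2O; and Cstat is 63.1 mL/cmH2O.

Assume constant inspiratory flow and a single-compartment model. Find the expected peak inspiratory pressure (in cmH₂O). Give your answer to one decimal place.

Flow: 27 L/min ÷ 60 = 0.45 L/s.
Equation of motion (constant flow): PIP = Vt/C + R·V̇ + PEEP.
PIP = 505/63.1 + 24.4×0.45 + 4 = 8.003 + 10.98 + 4 = 22.983 cmH2O.

23.0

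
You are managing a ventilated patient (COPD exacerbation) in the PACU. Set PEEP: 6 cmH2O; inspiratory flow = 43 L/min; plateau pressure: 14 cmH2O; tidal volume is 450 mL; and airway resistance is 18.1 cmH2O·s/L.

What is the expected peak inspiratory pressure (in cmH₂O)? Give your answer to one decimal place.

Flow: 43 L/min ÷ 60 = 0.7167 L/s.
PIP = Pplat + Raw × flow = 14 + 18.1 × 0.7167 = 14 + 12.972 = 26.972 cmH2O.

27.0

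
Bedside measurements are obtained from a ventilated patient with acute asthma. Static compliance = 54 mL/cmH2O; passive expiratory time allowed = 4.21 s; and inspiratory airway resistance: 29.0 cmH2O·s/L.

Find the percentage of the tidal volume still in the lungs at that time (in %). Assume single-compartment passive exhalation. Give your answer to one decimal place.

6.8

τ = R × C = 29.0 × 54 mL/cmH2O = 29.0 × 0.054 L/cmH2O = 1.566 s.
Passive exhalation: V(t)/V₀ = e^(−t/τ) = e^(−4.21/1.566) = 0.06799.
Fraction remaining = 0.06799 → 6.799%.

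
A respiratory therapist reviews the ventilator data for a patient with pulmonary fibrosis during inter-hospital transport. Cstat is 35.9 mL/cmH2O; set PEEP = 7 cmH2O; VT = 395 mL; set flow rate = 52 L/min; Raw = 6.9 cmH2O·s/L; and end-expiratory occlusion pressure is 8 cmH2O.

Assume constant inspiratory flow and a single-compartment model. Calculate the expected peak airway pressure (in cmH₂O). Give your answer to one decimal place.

Flow: 52 L/min ÷ 60 = 0.8667 L/s.
Total PEEP = 8 cmH2O (set 7 + intrinsic 1); this is the baseline alveolar pressure.
Equation of motion (constant flow): PIP = Vt/C + R·V̇ + PEEP.
PIP = 395/35.9 + 6.9×0.8667 + 8 = 11.003 + 5.98 + 8 = 24.983 cmH2O.

25.0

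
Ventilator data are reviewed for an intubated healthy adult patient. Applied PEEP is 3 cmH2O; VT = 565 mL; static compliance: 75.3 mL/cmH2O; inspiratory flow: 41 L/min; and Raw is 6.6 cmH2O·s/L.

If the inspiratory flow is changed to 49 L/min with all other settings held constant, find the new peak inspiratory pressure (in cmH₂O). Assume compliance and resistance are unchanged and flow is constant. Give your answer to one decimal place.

15.9

Flow: 41 L/min ÷ 60 = 0.6833 L/s.
New flow: 49 L/min ÷ 60 = 0.8167 L/s.
PIP = Vt/C + R·V̇ + PEEP (constant-flow equation of motion).
Only the resistive term changes: ΔPIP = R × ΔV̇ = 6.6 × (0.8167 − 0.6833) = 6.6 × 0.1334 = 0.8804 cmH2O.
Original PIP = 565/75.3 + 6.6×0.6833 + 3 = 15.013 cmH2O; new PIP = 15.013 + (0.8804) = 15.893 cmH2O.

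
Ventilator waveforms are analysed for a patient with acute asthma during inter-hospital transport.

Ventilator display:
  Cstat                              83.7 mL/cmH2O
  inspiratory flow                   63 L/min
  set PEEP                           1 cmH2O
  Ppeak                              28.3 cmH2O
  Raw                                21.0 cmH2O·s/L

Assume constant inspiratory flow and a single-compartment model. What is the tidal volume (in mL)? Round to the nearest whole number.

439

Flow: 63 L/min ÷ 60 = 1.05 L/s.
Equation of motion (constant flow): PIP = Vt/C + R·V̇ + PEEP.
Vt/C = PIP − R·V̇ − PEEP = 28.3 − 22.05 − 1 = 5.25 cmH2O.
Vt = C × 5.25 = 83.7 × 5.25 = 439.43 mL.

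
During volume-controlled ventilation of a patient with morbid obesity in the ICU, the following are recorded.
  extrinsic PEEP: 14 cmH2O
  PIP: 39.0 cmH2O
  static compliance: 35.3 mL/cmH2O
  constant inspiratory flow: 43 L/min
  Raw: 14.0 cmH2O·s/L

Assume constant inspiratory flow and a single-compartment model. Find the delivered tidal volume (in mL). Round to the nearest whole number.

Flow: 43 L/min ÷ 60 = 0.7167 L/s.
Equation of motion (constant flow): PIP = Vt/C + R·V̇ + PEEP.
Vt/C = PIP − R·V̇ − PEEP = 39.0 − 10.034 − 14 = 14.966 cmH2O.
Vt = C × 14.966 = 35.3 × 14.966 = 528.3 mL.

528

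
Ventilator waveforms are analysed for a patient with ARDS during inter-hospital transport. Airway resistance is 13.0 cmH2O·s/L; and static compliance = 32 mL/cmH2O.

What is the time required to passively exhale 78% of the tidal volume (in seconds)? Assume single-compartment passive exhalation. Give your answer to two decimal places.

τ = R × C = 13.0 × 32 mL/cmH2O = 13.0 × 0.032 L/cmH2O = 0.416 s.
Exhaled fraction f = 1 − e^(−t/τ) → t = −τ·ln(1 − f) = −0.416·ln(0.22) = 0.6299 s.

0.63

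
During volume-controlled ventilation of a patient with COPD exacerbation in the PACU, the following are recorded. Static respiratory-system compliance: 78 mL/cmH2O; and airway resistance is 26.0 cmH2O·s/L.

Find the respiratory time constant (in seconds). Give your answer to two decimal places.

2.03

τ = R × C = 26.0 × 78 mL/cmH2O = 26.0 × 0.078 L/cmH2O = 2.028 s.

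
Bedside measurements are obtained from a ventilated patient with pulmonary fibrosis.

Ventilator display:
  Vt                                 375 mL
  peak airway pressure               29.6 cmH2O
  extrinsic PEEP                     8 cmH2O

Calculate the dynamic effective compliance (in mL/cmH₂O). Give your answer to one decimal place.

Dynamic compliance = Vt / (PIP − PEEP) = 375 / (29.6 − 8) = 375 / 21.6 = 17.361 mL/cmH2O.

17.4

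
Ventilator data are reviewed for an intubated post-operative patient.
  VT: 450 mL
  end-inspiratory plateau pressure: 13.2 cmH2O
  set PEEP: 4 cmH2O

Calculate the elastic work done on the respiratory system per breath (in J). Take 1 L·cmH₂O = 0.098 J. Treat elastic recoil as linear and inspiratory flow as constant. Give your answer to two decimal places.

Elastic work ≈ ½ × (Pplat − PEEP) × Vt = 0.5 × (13.2 − 4) × 0.450 L = 0.5 × 9.2 × 0.450 = 2.07 L·cmH2O.
× 0.098 J/(L·cmH2O) → 0.2029 J.

0.20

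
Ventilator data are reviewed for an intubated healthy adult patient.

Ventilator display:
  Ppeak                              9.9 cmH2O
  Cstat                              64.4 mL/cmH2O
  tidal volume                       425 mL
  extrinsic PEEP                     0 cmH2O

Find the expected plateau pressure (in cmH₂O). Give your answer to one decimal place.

6.6

Pplat = PEEP + Vt / Cstat = 0 + 425 / 64.4 = 0 + 6.599 = 6.599 cmH2O.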